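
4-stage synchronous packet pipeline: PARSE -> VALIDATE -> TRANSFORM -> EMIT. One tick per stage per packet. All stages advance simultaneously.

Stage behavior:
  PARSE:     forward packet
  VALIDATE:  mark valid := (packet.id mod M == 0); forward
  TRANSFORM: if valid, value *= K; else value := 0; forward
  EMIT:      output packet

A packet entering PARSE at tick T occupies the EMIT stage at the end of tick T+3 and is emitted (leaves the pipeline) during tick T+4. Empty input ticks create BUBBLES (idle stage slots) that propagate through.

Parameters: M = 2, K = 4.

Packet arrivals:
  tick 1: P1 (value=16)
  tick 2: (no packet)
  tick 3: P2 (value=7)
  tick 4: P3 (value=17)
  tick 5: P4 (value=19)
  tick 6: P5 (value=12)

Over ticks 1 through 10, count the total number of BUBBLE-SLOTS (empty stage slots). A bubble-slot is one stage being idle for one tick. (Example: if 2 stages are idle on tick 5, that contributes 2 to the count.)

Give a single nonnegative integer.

Answer: 20

Derivation:
Tick 1: [PARSE:P1(v=16,ok=F), VALIDATE:-, TRANSFORM:-, EMIT:-] out:-; bubbles=3
Tick 2: [PARSE:-, VALIDATE:P1(v=16,ok=F), TRANSFORM:-, EMIT:-] out:-; bubbles=3
Tick 3: [PARSE:P2(v=7,ok=F), VALIDATE:-, TRANSFORM:P1(v=0,ok=F), EMIT:-] out:-; bubbles=2
Tick 4: [PARSE:P3(v=17,ok=F), VALIDATE:P2(v=7,ok=T), TRANSFORM:-, EMIT:P1(v=0,ok=F)] out:-; bubbles=1
Tick 5: [PARSE:P4(v=19,ok=F), VALIDATE:P3(v=17,ok=F), TRANSFORM:P2(v=28,ok=T), EMIT:-] out:P1(v=0); bubbles=1
Tick 6: [PARSE:P5(v=12,ok=F), VALIDATE:P4(v=19,ok=T), TRANSFORM:P3(v=0,ok=F), EMIT:P2(v=28,ok=T)] out:-; bubbles=0
Tick 7: [PARSE:-, VALIDATE:P5(v=12,ok=F), TRANSFORM:P4(v=76,ok=T), EMIT:P3(v=0,ok=F)] out:P2(v=28); bubbles=1
Tick 8: [PARSE:-, VALIDATE:-, TRANSFORM:P5(v=0,ok=F), EMIT:P4(v=76,ok=T)] out:P3(v=0); bubbles=2
Tick 9: [PARSE:-, VALIDATE:-, TRANSFORM:-, EMIT:P5(v=0,ok=F)] out:P4(v=76); bubbles=3
Tick 10: [PARSE:-, VALIDATE:-, TRANSFORM:-, EMIT:-] out:P5(v=0); bubbles=4
Total bubble-slots: 20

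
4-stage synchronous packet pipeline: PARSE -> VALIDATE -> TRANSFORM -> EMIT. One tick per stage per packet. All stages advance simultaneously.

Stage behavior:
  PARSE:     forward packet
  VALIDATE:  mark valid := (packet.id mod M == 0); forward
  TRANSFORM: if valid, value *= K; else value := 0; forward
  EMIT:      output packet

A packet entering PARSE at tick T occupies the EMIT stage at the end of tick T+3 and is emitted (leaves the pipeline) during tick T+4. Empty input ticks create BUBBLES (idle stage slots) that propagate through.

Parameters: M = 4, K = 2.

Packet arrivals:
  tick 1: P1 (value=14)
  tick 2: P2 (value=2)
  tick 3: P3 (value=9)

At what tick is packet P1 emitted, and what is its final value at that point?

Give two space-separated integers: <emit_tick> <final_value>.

Tick 1: [PARSE:P1(v=14,ok=F), VALIDATE:-, TRANSFORM:-, EMIT:-] out:-; in:P1
Tick 2: [PARSE:P2(v=2,ok=F), VALIDATE:P1(v=14,ok=F), TRANSFORM:-, EMIT:-] out:-; in:P2
Tick 3: [PARSE:P3(v=9,ok=F), VALIDATE:P2(v=2,ok=F), TRANSFORM:P1(v=0,ok=F), EMIT:-] out:-; in:P3
Tick 4: [PARSE:-, VALIDATE:P3(v=9,ok=F), TRANSFORM:P2(v=0,ok=F), EMIT:P1(v=0,ok=F)] out:-; in:-
Tick 5: [PARSE:-, VALIDATE:-, TRANSFORM:P3(v=0,ok=F), EMIT:P2(v=0,ok=F)] out:P1(v=0); in:-
Tick 6: [PARSE:-, VALIDATE:-, TRANSFORM:-, EMIT:P3(v=0,ok=F)] out:P2(v=0); in:-
Tick 7: [PARSE:-, VALIDATE:-, TRANSFORM:-, EMIT:-] out:P3(v=0); in:-
P1: arrives tick 1, valid=False (id=1, id%4=1), emit tick 5, final value 0

Answer: 5 0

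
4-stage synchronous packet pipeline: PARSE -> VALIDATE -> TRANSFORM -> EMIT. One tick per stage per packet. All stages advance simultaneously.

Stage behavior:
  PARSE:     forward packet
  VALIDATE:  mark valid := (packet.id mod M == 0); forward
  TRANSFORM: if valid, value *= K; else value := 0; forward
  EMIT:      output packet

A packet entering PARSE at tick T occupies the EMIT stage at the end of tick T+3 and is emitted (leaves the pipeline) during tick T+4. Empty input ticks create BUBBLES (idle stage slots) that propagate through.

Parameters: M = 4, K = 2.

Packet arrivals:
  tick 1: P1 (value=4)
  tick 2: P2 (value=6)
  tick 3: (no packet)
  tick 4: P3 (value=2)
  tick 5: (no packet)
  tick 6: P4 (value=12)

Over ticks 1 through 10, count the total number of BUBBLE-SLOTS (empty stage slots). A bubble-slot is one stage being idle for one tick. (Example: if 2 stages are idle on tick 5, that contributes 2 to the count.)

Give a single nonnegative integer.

Answer: 24

Derivation:
Tick 1: [PARSE:P1(v=4,ok=F), VALIDATE:-, TRANSFORM:-, EMIT:-] out:-; bubbles=3
Tick 2: [PARSE:P2(v=6,ok=F), VALIDATE:P1(v=4,ok=F), TRANSFORM:-, EMIT:-] out:-; bubbles=2
Tick 3: [PARSE:-, VALIDATE:P2(v=6,ok=F), TRANSFORM:P1(v=0,ok=F), EMIT:-] out:-; bubbles=2
Tick 4: [PARSE:P3(v=2,ok=F), VALIDATE:-, TRANSFORM:P2(v=0,ok=F), EMIT:P1(v=0,ok=F)] out:-; bubbles=1
Tick 5: [PARSE:-, VALIDATE:P3(v=2,ok=F), TRANSFORM:-, EMIT:P2(v=0,ok=F)] out:P1(v=0); bubbles=2
Tick 6: [PARSE:P4(v=12,ok=F), VALIDATE:-, TRANSFORM:P3(v=0,ok=F), EMIT:-] out:P2(v=0); bubbles=2
Tick 7: [PARSE:-, VALIDATE:P4(v=12,ok=T), TRANSFORM:-, EMIT:P3(v=0,ok=F)] out:-; bubbles=2
Tick 8: [PARSE:-, VALIDATE:-, TRANSFORM:P4(v=24,ok=T), EMIT:-] out:P3(v=0); bubbles=3
Tick 9: [PARSE:-, VALIDATE:-, TRANSFORM:-, EMIT:P4(v=24,ok=T)] out:-; bubbles=3
Tick 10: [PARSE:-, VALIDATE:-, TRANSFORM:-, EMIT:-] out:P4(v=24); bubbles=4
Total bubble-slots: 24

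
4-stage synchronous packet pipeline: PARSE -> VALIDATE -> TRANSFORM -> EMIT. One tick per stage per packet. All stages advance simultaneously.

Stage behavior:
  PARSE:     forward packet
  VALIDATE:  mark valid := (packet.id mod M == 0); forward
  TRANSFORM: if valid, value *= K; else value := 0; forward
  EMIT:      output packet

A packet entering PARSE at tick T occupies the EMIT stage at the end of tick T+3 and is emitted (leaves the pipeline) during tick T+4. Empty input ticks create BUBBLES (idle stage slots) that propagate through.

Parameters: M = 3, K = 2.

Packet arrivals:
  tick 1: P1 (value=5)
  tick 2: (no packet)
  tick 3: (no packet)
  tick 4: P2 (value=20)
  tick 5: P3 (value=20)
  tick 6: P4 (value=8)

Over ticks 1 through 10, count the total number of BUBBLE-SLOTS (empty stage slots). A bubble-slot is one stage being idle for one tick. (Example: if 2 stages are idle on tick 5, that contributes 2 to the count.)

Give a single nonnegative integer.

Answer: 24

Derivation:
Tick 1: [PARSE:P1(v=5,ok=F), VALIDATE:-, TRANSFORM:-, EMIT:-] out:-; bubbles=3
Tick 2: [PARSE:-, VALIDATE:P1(v=5,ok=F), TRANSFORM:-, EMIT:-] out:-; bubbles=3
Tick 3: [PARSE:-, VALIDATE:-, TRANSFORM:P1(v=0,ok=F), EMIT:-] out:-; bubbles=3
Tick 4: [PARSE:P2(v=20,ok=F), VALIDATE:-, TRANSFORM:-, EMIT:P1(v=0,ok=F)] out:-; bubbles=2
Tick 5: [PARSE:P3(v=20,ok=F), VALIDATE:P2(v=20,ok=F), TRANSFORM:-, EMIT:-] out:P1(v=0); bubbles=2
Tick 6: [PARSE:P4(v=8,ok=F), VALIDATE:P3(v=20,ok=T), TRANSFORM:P2(v=0,ok=F), EMIT:-] out:-; bubbles=1
Tick 7: [PARSE:-, VALIDATE:P4(v=8,ok=F), TRANSFORM:P3(v=40,ok=T), EMIT:P2(v=0,ok=F)] out:-; bubbles=1
Tick 8: [PARSE:-, VALIDATE:-, TRANSFORM:P4(v=0,ok=F), EMIT:P3(v=40,ok=T)] out:P2(v=0); bubbles=2
Tick 9: [PARSE:-, VALIDATE:-, TRANSFORM:-, EMIT:P4(v=0,ok=F)] out:P3(v=40); bubbles=3
Tick 10: [PARSE:-, VALIDATE:-, TRANSFORM:-, EMIT:-] out:P4(v=0); bubbles=4
Total bubble-slots: 24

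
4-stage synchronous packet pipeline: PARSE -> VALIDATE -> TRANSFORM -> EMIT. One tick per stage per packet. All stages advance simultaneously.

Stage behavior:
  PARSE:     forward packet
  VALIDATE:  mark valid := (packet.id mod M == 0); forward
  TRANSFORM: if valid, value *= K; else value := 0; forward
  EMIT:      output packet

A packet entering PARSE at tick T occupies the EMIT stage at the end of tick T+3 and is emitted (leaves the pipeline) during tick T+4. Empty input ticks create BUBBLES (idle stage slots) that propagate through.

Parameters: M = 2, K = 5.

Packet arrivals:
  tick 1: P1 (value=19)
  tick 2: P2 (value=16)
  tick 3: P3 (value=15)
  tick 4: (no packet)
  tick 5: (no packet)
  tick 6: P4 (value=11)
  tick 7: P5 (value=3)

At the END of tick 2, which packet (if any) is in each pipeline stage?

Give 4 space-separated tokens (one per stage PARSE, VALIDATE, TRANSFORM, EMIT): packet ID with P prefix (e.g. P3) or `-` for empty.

Answer: P2 P1 - -

Derivation:
Tick 1: [PARSE:P1(v=19,ok=F), VALIDATE:-, TRANSFORM:-, EMIT:-] out:-; in:P1
Tick 2: [PARSE:P2(v=16,ok=F), VALIDATE:P1(v=19,ok=F), TRANSFORM:-, EMIT:-] out:-; in:P2
At end of tick 2: ['P2', 'P1', '-', '-']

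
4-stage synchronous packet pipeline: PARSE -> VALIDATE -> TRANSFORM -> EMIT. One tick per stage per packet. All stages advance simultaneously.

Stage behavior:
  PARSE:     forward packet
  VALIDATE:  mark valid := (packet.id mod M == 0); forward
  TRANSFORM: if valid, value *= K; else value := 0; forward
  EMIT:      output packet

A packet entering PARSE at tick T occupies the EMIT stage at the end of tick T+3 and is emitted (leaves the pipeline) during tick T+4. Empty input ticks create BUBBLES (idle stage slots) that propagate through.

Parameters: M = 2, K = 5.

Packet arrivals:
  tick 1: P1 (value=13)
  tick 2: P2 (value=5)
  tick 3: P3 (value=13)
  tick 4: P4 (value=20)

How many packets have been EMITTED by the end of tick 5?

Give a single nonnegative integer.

Tick 1: [PARSE:P1(v=13,ok=F), VALIDATE:-, TRANSFORM:-, EMIT:-] out:-; in:P1
Tick 2: [PARSE:P2(v=5,ok=F), VALIDATE:P1(v=13,ok=F), TRANSFORM:-, EMIT:-] out:-; in:P2
Tick 3: [PARSE:P3(v=13,ok=F), VALIDATE:P2(v=5,ok=T), TRANSFORM:P1(v=0,ok=F), EMIT:-] out:-; in:P3
Tick 4: [PARSE:P4(v=20,ok=F), VALIDATE:P3(v=13,ok=F), TRANSFORM:P2(v=25,ok=T), EMIT:P1(v=0,ok=F)] out:-; in:P4
Tick 5: [PARSE:-, VALIDATE:P4(v=20,ok=T), TRANSFORM:P3(v=0,ok=F), EMIT:P2(v=25,ok=T)] out:P1(v=0); in:-
Emitted by tick 5: ['P1']

Answer: 1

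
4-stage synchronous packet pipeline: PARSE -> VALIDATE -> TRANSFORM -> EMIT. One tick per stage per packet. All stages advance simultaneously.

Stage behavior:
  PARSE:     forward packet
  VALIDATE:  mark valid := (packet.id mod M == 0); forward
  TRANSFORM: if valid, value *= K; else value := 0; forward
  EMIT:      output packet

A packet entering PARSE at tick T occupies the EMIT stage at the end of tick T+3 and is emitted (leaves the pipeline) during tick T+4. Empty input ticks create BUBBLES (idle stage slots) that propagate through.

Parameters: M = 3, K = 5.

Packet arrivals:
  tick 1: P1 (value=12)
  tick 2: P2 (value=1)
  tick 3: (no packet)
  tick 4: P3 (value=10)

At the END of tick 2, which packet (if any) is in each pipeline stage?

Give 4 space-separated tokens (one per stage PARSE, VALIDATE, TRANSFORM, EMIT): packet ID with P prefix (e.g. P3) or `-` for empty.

Tick 1: [PARSE:P1(v=12,ok=F), VALIDATE:-, TRANSFORM:-, EMIT:-] out:-; in:P1
Tick 2: [PARSE:P2(v=1,ok=F), VALIDATE:P1(v=12,ok=F), TRANSFORM:-, EMIT:-] out:-; in:P2
At end of tick 2: ['P2', 'P1', '-', '-']

Answer: P2 P1 - -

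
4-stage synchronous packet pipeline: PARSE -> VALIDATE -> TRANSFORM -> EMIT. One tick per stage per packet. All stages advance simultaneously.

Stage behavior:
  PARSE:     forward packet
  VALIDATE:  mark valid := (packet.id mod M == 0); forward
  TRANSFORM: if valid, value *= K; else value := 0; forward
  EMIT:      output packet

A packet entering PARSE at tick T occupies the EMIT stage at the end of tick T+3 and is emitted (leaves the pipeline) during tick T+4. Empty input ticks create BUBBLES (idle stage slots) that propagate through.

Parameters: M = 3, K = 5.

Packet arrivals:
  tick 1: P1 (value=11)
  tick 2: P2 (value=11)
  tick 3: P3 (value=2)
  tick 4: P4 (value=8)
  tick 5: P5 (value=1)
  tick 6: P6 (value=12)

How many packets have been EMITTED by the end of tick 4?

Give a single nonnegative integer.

Tick 1: [PARSE:P1(v=11,ok=F), VALIDATE:-, TRANSFORM:-, EMIT:-] out:-; in:P1
Tick 2: [PARSE:P2(v=11,ok=F), VALIDATE:P1(v=11,ok=F), TRANSFORM:-, EMIT:-] out:-; in:P2
Tick 3: [PARSE:P3(v=2,ok=F), VALIDATE:P2(v=11,ok=F), TRANSFORM:P1(v=0,ok=F), EMIT:-] out:-; in:P3
Tick 4: [PARSE:P4(v=8,ok=F), VALIDATE:P3(v=2,ok=T), TRANSFORM:P2(v=0,ok=F), EMIT:P1(v=0,ok=F)] out:-; in:P4
Emitted by tick 4: []

Answer: 0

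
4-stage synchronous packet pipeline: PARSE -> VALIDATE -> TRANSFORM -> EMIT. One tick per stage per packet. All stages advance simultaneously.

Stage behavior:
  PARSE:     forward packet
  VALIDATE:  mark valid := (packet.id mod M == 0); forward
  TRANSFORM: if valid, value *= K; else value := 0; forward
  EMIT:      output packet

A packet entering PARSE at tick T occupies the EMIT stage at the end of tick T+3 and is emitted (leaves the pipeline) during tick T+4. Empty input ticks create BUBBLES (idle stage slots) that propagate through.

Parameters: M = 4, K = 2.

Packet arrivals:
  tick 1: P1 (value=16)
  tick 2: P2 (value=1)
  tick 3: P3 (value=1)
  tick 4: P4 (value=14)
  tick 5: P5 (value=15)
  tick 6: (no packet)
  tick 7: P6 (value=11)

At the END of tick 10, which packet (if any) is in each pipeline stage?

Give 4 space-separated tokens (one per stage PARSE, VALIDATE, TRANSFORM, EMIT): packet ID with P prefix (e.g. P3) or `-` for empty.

Tick 1: [PARSE:P1(v=16,ok=F), VALIDATE:-, TRANSFORM:-, EMIT:-] out:-; in:P1
Tick 2: [PARSE:P2(v=1,ok=F), VALIDATE:P1(v=16,ok=F), TRANSFORM:-, EMIT:-] out:-; in:P2
Tick 3: [PARSE:P3(v=1,ok=F), VALIDATE:P2(v=1,ok=F), TRANSFORM:P1(v=0,ok=F), EMIT:-] out:-; in:P3
Tick 4: [PARSE:P4(v=14,ok=F), VALIDATE:P3(v=1,ok=F), TRANSFORM:P2(v=0,ok=F), EMIT:P1(v=0,ok=F)] out:-; in:P4
Tick 5: [PARSE:P5(v=15,ok=F), VALIDATE:P4(v=14,ok=T), TRANSFORM:P3(v=0,ok=F), EMIT:P2(v=0,ok=F)] out:P1(v=0); in:P5
Tick 6: [PARSE:-, VALIDATE:P5(v=15,ok=F), TRANSFORM:P4(v=28,ok=T), EMIT:P3(v=0,ok=F)] out:P2(v=0); in:-
Tick 7: [PARSE:P6(v=11,ok=F), VALIDATE:-, TRANSFORM:P5(v=0,ok=F), EMIT:P4(v=28,ok=T)] out:P3(v=0); in:P6
Tick 8: [PARSE:-, VALIDATE:P6(v=11,ok=F), TRANSFORM:-, EMIT:P5(v=0,ok=F)] out:P4(v=28); in:-
Tick 9: [PARSE:-, VALIDATE:-, TRANSFORM:P6(v=0,ok=F), EMIT:-] out:P5(v=0); in:-
Tick 10: [PARSE:-, VALIDATE:-, TRANSFORM:-, EMIT:P6(v=0,ok=F)] out:-; in:-
At end of tick 10: ['-', '-', '-', 'P6']

Answer: - - - P6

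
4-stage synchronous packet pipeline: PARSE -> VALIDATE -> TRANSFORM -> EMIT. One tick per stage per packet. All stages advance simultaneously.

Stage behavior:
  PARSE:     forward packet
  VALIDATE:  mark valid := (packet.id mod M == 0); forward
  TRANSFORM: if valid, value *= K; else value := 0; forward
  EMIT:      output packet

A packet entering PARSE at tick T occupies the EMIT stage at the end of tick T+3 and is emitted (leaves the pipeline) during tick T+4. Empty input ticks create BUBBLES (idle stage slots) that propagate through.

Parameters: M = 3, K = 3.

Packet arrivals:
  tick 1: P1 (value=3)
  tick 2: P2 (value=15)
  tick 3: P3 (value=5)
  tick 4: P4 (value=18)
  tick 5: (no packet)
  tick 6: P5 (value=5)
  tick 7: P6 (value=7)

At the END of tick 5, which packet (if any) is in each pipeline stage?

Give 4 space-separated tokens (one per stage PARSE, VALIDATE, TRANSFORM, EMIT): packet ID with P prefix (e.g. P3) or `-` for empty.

Tick 1: [PARSE:P1(v=3,ok=F), VALIDATE:-, TRANSFORM:-, EMIT:-] out:-; in:P1
Tick 2: [PARSE:P2(v=15,ok=F), VALIDATE:P1(v=3,ok=F), TRANSFORM:-, EMIT:-] out:-; in:P2
Tick 3: [PARSE:P3(v=5,ok=F), VALIDATE:P2(v=15,ok=F), TRANSFORM:P1(v=0,ok=F), EMIT:-] out:-; in:P3
Tick 4: [PARSE:P4(v=18,ok=F), VALIDATE:P3(v=5,ok=T), TRANSFORM:P2(v=0,ok=F), EMIT:P1(v=0,ok=F)] out:-; in:P4
Tick 5: [PARSE:-, VALIDATE:P4(v=18,ok=F), TRANSFORM:P3(v=15,ok=T), EMIT:P2(v=0,ok=F)] out:P1(v=0); in:-
At end of tick 5: ['-', 'P4', 'P3', 'P2']

Answer: - P4 P3 P2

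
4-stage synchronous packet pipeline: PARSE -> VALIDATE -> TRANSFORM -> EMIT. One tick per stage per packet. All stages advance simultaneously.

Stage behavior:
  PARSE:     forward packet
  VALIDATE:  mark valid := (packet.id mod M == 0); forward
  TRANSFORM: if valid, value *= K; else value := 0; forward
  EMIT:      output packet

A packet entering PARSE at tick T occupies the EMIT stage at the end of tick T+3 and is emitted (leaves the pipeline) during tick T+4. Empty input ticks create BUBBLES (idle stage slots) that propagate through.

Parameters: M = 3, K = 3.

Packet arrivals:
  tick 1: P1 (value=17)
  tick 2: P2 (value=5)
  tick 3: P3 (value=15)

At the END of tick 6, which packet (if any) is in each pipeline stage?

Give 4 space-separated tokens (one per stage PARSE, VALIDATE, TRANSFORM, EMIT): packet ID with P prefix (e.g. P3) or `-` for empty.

Tick 1: [PARSE:P1(v=17,ok=F), VALIDATE:-, TRANSFORM:-, EMIT:-] out:-; in:P1
Tick 2: [PARSE:P2(v=5,ok=F), VALIDATE:P1(v=17,ok=F), TRANSFORM:-, EMIT:-] out:-; in:P2
Tick 3: [PARSE:P3(v=15,ok=F), VALIDATE:P2(v=5,ok=F), TRANSFORM:P1(v=0,ok=F), EMIT:-] out:-; in:P3
Tick 4: [PARSE:-, VALIDATE:P3(v=15,ok=T), TRANSFORM:P2(v=0,ok=F), EMIT:P1(v=0,ok=F)] out:-; in:-
Tick 5: [PARSE:-, VALIDATE:-, TRANSFORM:P3(v=45,ok=T), EMIT:P2(v=0,ok=F)] out:P1(v=0); in:-
Tick 6: [PARSE:-, VALIDATE:-, TRANSFORM:-, EMIT:P3(v=45,ok=T)] out:P2(v=0); in:-
At end of tick 6: ['-', '-', '-', 'P3']

Answer: - - - P3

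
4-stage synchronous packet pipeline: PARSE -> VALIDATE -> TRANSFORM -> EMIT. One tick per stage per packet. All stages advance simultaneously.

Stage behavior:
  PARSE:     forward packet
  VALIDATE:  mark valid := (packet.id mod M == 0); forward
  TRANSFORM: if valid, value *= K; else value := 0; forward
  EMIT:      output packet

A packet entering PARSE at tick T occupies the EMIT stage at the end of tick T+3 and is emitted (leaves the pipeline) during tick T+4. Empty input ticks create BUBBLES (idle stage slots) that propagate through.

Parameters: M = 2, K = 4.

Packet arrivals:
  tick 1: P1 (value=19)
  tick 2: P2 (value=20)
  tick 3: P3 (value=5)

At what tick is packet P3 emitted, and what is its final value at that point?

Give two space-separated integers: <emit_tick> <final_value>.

Tick 1: [PARSE:P1(v=19,ok=F), VALIDATE:-, TRANSFORM:-, EMIT:-] out:-; in:P1
Tick 2: [PARSE:P2(v=20,ok=F), VALIDATE:P1(v=19,ok=F), TRANSFORM:-, EMIT:-] out:-; in:P2
Tick 3: [PARSE:P3(v=5,ok=F), VALIDATE:P2(v=20,ok=T), TRANSFORM:P1(v=0,ok=F), EMIT:-] out:-; in:P3
Tick 4: [PARSE:-, VALIDATE:P3(v=5,ok=F), TRANSFORM:P2(v=80,ok=T), EMIT:P1(v=0,ok=F)] out:-; in:-
Tick 5: [PARSE:-, VALIDATE:-, TRANSFORM:P3(v=0,ok=F), EMIT:P2(v=80,ok=T)] out:P1(v=0); in:-
Tick 6: [PARSE:-, VALIDATE:-, TRANSFORM:-, EMIT:P3(v=0,ok=F)] out:P2(v=80); in:-
Tick 7: [PARSE:-, VALIDATE:-, TRANSFORM:-, EMIT:-] out:P3(v=0); in:-
P3: arrives tick 3, valid=False (id=3, id%2=1), emit tick 7, final value 0

Answer: 7 0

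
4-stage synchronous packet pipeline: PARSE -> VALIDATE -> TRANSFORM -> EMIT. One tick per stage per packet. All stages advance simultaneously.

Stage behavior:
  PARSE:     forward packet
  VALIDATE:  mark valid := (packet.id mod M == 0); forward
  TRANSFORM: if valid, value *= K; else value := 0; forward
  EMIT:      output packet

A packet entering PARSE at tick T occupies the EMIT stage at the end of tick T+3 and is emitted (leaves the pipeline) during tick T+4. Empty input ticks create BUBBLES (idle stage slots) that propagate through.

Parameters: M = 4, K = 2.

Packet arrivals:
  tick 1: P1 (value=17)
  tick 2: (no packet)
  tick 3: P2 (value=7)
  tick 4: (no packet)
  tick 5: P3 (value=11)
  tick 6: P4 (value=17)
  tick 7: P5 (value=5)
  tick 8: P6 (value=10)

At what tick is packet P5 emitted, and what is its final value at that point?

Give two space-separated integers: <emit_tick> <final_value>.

Tick 1: [PARSE:P1(v=17,ok=F), VALIDATE:-, TRANSFORM:-, EMIT:-] out:-; in:P1
Tick 2: [PARSE:-, VALIDATE:P1(v=17,ok=F), TRANSFORM:-, EMIT:-] out:-; in:-
Tick 3: [PARSE:P2(v=7,ok=F), VALIDATE:-, TRANSFORM:P1(v=0,ok=F), EMIT:-] out:-; in:P2
Tick 4: [PARSE:-, VALIDATE:P2(v=7,ok=F), TRANSFORM:-, EMIT:P1(v=0,ok=F)] out:-; in:-
Tick 5: [PARSE:P3(v=11,ok=F), VALIDATE:-, TRANSFORM:P2(v=0,ok=F), EMIT:-] out:P1(v=0); in:P3
Tick 6: [PARSE:P4(v=17,ok=F), VALIDATE:P3(v=11,ok=F), TRANSFORM:-, EMIT:P2(v=0,ok=F)] out:-; in:P4
Tick 7: [PARSE:P5(v=5,ok=F), VALIDATE:P4(v=17,ok=T), TRANSFORM:P3(v=0,ok=F), EMIT:-] out:P2(v=0); in:P5
Tick 8: [PARSE:P6(v=10,ok=F), VALIDATE:P5(v=5,ok=F), TRANSFORM:P4(v=34,ok=T), EMIT:P3(v=0,ok=F)] out:-; in:P6
Tick 9: [PARSE:-, VALIDATE:P6(v=10,ok=F), TRANSFORM:P5(v=0,ok=F), EMIT:P4(v=34,ok=T)] out:P3(v=0); in:-
Tick 10: [PARSE:-, VALIDATE:-, TRANSFORM:P6(v=0,ok=F), EMIT:P5(v=0,ok=F)] out:P4(v=34); in:-
Tick 11: [PARSE:-, VALIDATE:-, TRANSFORM:-, EMIT:P6(v=0,ok=F)] out:P5(v=0); in:-
Tick 12: [PARSE:-, VALIDATE:-, TRANSFORM:-, EMIT:-] out:P6(v=0); in:-
P5: arrives tick 7, valid=False (id=5, id%4=1), emit tick 11, final value 0

Answer: 11 0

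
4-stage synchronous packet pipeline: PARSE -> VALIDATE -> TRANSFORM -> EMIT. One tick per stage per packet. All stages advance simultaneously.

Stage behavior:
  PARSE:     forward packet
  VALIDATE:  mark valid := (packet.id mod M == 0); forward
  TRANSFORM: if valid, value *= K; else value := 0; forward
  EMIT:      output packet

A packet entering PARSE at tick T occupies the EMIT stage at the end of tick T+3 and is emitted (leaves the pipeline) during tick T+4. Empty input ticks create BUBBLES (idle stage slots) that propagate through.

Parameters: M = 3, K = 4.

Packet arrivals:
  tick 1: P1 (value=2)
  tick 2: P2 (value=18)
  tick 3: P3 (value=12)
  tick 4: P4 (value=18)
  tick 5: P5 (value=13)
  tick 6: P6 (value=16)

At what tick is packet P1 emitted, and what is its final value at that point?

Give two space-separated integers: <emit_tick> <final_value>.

Tick 1: [PARSE:P1(v=2,ok=F), VALIDATE:-, TRANSFORM:-, EMIT:-] out:-; in:P1
Tick 2: [PARSE:P2(v=18,ok=F), VALIDATE:P1(v=2,ok=F), TRANSFORM:-, EMIT:-] out:-; in:P2
Tick 3: [PARSE:P3(v=12,ok=F), VALIDATE:P2(v=18,ok=F), TRANSFORM:P1(v=0,ok=F), EMIT:-] out:-; in:P3
Tick 4: [PARSE:P4(v=18,ok=F), VALIDATE:P3(v=12,ok=T), TRANSFORM:P2(v=0,ok=F), EMIT:P1(v=0,ok=F)] out:-; in:P4
Tick 5: [PARSE:P5(v=13,ok=F), VALIDATE:P4(v=18,ok=F), TRANSFORM:P3(v=48,ok=T), EMIT:P2(v=0,ok=F)] out:P1(v=0); in:P5
Tick 6: [PARSE:P6(v=16,ok=F), VALIDATE:P5(v=13,ok=F), TRANSFORM:P4(v=0,ok=F), EMIT:P3(v=48,ok=T)] out:P2(v=0); in:P6
Tick 7: [PARSE:-, VALIDATE:P6(v=16,ok=T), TRANSFORM:P5(v=0,ok=F), EMIT:P4(v=0,ok=F)] out:P3(v=48); in:-
Tick 8: [PARSE:-, VALIDATE:-, TRANSFORM:P6(v=64,ok=T), EMIT:P5(v=0,ok=F)] out:P4(v=0); in:-
Tick 9: [PARSE:-, VALIDATE:-, TRANSFORM:-, EMIT:P6(v=64,ok=T)] out:P5(v=0); in:-
Tick 10: [PARSE:-, VALIDATE:-, TRANSFORM:-, EMIT:-] out:P6(v=64); in:-
P1: arrives tick 1, valid=False (id=1, id%3=1), emit tick 5, final value 0

Answer: 5 0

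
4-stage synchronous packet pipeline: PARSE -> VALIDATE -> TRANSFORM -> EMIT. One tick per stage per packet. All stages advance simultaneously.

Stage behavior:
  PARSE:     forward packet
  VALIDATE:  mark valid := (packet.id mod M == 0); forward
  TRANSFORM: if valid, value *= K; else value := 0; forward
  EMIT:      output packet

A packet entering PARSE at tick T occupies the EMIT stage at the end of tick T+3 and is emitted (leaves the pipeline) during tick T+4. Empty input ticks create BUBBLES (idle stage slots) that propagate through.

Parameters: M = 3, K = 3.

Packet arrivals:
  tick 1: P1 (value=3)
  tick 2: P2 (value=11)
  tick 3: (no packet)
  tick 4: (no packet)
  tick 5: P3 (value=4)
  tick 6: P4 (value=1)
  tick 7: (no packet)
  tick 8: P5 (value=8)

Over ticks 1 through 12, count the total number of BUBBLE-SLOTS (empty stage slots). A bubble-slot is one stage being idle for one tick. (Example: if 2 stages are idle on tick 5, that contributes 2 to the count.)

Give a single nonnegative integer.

Tick 1: [PARSE:P1(v=3,ok=F), VALIDATE:-, TRANSFORM:-, EMIT:-] out:-; bubbles=3
Tick 2: [PARSE:P2(v=11,ok=F), VALIDATE:P1(v=3,ok=F), TRANSFORM:-, EMIT:-] out:-; bubbles=2
Tick 3: [PARSE:-, VALIDATE:P2(v=11,ok=F), TRANSFORM:P1(v=0,ok=F), EMIT:-] out:-; bubbles=2
Tick 4: [PARSE:-, VALIDATE:-, TRANSFORM:P2(v=0,ok=F), EMIT:P1(v=0,ok=F)] out:-; bubbles=2
Tick 5: [PARSE:P3(v=4,ok=F), VALIDATE:-, TRANSFORM:-, EMIT:P2(v=0,ok=F)] out:P1(v=0); bubbles=2
Tick 6: [PARSE:P4(v=1,ok=F), VALIDATE:P3(v=4,ok=T), TRANSFORM:-, EMIT:-] out:P2(v=0); bubbles=2
Tick 7: [PARSE:-, VALIDATE:P4(v=1,ok=F), TRANSFORM:P3(v=12,ok=T), EMIT:-] out:-; bubbles=2
Tick 8: [PARSE:P5(v=8,ok=F), VALIDATE:-, TRANSFORM:P4(v=0,ok=F), EMIT:P3(v=12,ok=T)] out:-; bubbles=1
Tick 9: [PARSE:-, VALIDATE:P5(v=8,ok=F), TRANSFORM:-, EMIT:P4(v=0,ok=F)] out:P3(v=12); bubbles=2
Tick 10: [PARSE:-, VALIDATE:-, TRANSFORM:P5(v=0,ok=F), EMIT:-] out:P4(v=0); bubbles=3
Tick 11: [PARSE:-, VALIDATE:-, TRANSFORM:-, EMIT:P5(v=0,ok=F)] out:-; bubbles=3
Tick 12: [PARSE:-, VALIDATE:-, TRANSFORM:-, EMIT:-] out:P5(v=0); bubbles=4
Total bubble-slots: 28

Answer: 28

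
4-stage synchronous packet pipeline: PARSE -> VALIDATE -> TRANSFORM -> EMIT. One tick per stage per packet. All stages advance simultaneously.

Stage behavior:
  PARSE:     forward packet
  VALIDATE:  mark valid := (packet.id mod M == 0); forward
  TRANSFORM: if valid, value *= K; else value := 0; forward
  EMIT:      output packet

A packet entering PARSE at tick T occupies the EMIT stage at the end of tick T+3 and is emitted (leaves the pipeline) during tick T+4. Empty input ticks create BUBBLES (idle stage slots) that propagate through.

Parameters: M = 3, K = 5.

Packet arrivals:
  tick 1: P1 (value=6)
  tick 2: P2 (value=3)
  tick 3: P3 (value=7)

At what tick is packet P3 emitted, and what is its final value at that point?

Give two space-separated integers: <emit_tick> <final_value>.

Answer: 7 35

Derivation:
Tick 1: [PARSE:P1(v=6,ok=F), VALIDATE:-, TRANSFORM:-, EMIT:-] out:-; in:P1
Tick 2: [PARSE:P2(v=3,ok=F), VALIDATE:P1(v=6,ok=F), TRANSFORM:-, EMIT:-] out:-; in:P2
Tick 3: [PARSE:P3(v=7,ok=F), VALIDATE:P2(v=3,ok=F), TRANSFORM:P1(v=0,ok=F), EMIT:-] out:-; in:P3
Tick 4: [PARSE:-, VALIDATE:P3(v=7,ok=T), TRANSFORM:P2(v=0,ok=F), EMIT:P1(v=0,ok=F)] out:-; in:-
Tick 5: [PARSE:-, VALIDATE:-, TRANSFORM:P3(v=35,ok=T), EMIT:P2(v=0,ok=F)] out:P1(v=0); in:-
Tick 6: [PARSE:-, VALIDATE:-, TRANSFORM:-, EMIT:P3(v=35,ok=T)] out:P2(v=0); in:-
Tick 7: [PARSE:-, VALIDATE:-, TRANSFORM:-, EMIT:-] out:P3(v=35); in:-
P3: arrives tick 3, valid=True (id=3, id%3=0), emit tick 7, final value 35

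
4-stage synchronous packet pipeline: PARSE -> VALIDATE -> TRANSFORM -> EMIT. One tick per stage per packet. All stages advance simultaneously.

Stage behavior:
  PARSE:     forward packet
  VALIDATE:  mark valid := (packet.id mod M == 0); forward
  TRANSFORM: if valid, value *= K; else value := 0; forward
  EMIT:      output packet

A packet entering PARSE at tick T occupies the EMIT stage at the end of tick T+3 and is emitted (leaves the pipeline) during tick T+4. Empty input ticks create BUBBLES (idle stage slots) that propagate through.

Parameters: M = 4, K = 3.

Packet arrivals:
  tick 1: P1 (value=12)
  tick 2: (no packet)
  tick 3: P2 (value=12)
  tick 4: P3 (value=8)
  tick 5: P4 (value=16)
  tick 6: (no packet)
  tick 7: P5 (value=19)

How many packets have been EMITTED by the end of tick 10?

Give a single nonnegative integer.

Answer: 4

Derivation:
Tick 1: [PARSE:P1(v=12,ok=F), VALIDATE:-, TRANSFORM:-, EMIT:-] out:-; in:P1
Tick 2: [PARSE:-, VALIDATE:P1(v=12,ok=F), TRANSFORM:-, EMIT:-] out:-; in:-
Tick 3: [PARSE:P2(v=12,ok=F), VALIDATE:-, TRANSFORM:P1(v=0,ok=F), EMIT:-] out:-; in:P2
Tick 4: [PARSE:P3(v=8,ok=F), VALIDATE:P2(v=12,ok=F), TRANSFORM:-, EMIT:P1(v=0,ok=F)] out:-; in:P3
Tick 5: [PARSE:P4(v=16,ok=F), VALIDATE:P3(v=8,ok=F), TRANSFORM:P2(v=0,ok=F), EMIT:-] out:P1(v=0); in:P4
Tick 6: [PARSE:-, VALIDATE:P4(v=16,ok=T), TRANSFORM:P3(v=0,ok=F), EMIT:P2(v=0,ok=F)] out:-; in:-
Tick 7: [PARSE:P5(v=19,ok=F), VALIDATE:-, TRANSFORM:P4(v=48,ok=T), EMIT:P3(v=0,ok=F)] out:P2(v=0); in:P5
Tick 8: [PARSE:-, VALIDATE:P5(v=19,ok=F), TRANSFORM:-, EMIT:P4(v=48,ok=T)] out:P3(v=0); in:-
Tick 9: [PARSE:-, VALIDATE:-, TRANSFORM:P5(v=0,ok=F), EMIT:-] out:P4(v=48); in:-
Tick 10: [PARSE:-, VALIDATE:-, TRANSFORM:-, EMIT:P5(v=0,ok=F)] out:-; in:-
Emitted by tick 10: ['P1', 'P2', 'P3', 'P4']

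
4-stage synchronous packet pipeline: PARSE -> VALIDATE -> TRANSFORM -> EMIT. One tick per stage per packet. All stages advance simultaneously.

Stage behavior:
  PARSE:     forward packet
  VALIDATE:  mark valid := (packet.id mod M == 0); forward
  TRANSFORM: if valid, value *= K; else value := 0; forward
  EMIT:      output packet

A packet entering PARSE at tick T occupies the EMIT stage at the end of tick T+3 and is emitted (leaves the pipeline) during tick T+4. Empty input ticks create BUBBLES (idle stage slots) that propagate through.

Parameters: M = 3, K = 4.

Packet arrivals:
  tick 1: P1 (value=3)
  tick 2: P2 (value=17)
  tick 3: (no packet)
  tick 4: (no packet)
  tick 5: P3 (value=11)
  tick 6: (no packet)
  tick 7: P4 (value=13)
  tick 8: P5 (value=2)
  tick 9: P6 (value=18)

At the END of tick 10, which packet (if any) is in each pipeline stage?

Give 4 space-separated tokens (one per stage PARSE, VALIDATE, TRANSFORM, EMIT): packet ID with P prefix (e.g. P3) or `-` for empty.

Tick 1: [PARSE:P1(v=3,ok=F), VALIDATE:-, TRANSFORM:-, EMIT:-] out:-; in:P1
Tick 2: [PARSE:P2(v=17,ok=F), VALIDATE:P1(v=3,ok=F), TRANSFORM:-, EMIT:-] out:-; in:P2
Tick 3: [PARSE:-, VALIDATE:P2(v=17,ok=F), TRANSFORM:P1(v=0,ok=F), EMIT:-] out:-; in:-
Tick 4: [PARSE:-, VALIDATE:-, TRANSFORM:P2(v=0,ok=F), EMIT:P1(v=0,ok=F)] out:-; in:-
Tick 5: [PARSE:P3(v=11,ok=F), VALIDATE:-, TRANSFORM:-, EMIT:P2(v=0,ok=F)] out:P1(v=0); in:P3
Tick 6: [PARSE:-, VALIDATE:P3(v=11,ok=T), TRANSFORM:-, EMIT:-] out:P2(v=0); in:-
Tick 7: [PARSE:P4(v=13,ok=F), VALIDATE:-, TRANSFORM:P3(v=44,ok=T), EMIT:-] out:-; in:P4
Tick 8: [PARSE:P5(v=2,ok=F), VALIDATE:P4(v=13,ok=F), TRANSFORM:-, EMIT:P3(v=44,ok=T)] out:-; in:P5
Tick 9: [PARSE:P6(v=18,ok=F), VALIDATE:P5(v=2,ok=F), TRANSFORM:P4(v=0,ok=F), EMIT:-] out:P3(v=44); in:P6
Tick 10: [PARSE:-, VALIDATE:P6(v=18,ok=T), TRANSFORM:P5(v=0,ok=F), EMIT:P4(v=0,ok=F)] out:-; in:-
At end of tick 10: ['-', 'P6', 'P5', 'P4']

Answer: - P6 P5 P4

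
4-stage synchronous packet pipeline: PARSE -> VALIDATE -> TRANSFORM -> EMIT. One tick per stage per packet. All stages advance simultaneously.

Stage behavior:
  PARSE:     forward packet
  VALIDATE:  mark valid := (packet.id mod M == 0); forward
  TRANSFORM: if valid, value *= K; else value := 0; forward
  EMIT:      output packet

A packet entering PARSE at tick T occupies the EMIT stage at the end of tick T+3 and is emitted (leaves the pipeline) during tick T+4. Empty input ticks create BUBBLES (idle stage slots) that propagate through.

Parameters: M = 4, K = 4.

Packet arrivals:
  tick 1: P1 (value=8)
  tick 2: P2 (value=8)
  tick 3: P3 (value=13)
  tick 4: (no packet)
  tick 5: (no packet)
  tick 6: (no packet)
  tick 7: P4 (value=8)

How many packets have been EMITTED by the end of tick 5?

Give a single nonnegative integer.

Tick 1: [PARSE:P1(v=8,ok=F), VALIDATE:-, TRANSFORM:-, EMIT:-] out:-; in:P1
Tick 2: [PARSE:P2(v=8,ok=F), VALIDATE:P1(v=8,ok=F), TRANSFORM:-, EMIT:-] out:-; in:P2
Tick 3: [PARSE:P3(v=13,ok=F), VALIDATE:P2(v=8,ok=F), TRANSFORM:P1(v=0,ok=F), EMIT:-] out:-; in:P3
Tick 4: [PARSE:-, VALIDATE:P3(v=13,ok=F), TRANSFORM:P2(v=0,ok=F), EMIT:P1(v=0,ok=F)] out:-; in:-
Tick 5: [PARSE:-, VALIDATE:-, TRANSFORM:P3(v=0,ok=F), EMIT:P2(v=0,ok=F)] out:P1(v=0); in:-
Emitted by tick 5: ['P1']

Answer: 1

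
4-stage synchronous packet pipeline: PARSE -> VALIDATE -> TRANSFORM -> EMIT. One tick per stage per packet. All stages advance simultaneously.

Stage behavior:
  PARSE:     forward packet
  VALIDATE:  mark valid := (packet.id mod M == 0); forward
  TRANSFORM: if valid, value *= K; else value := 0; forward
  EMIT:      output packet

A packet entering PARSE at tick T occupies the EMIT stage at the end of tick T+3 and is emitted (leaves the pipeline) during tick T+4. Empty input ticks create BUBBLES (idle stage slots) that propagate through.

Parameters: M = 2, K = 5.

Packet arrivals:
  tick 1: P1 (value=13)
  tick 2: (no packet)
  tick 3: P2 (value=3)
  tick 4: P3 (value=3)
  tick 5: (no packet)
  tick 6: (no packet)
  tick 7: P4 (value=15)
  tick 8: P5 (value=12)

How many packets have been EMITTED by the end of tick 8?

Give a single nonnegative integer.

Tick 1: [PARSE:P1(v=13,ok=F), VALIDATE:-, TRANSFORM:-, EMIT:-] out:-; in:P1
Tick 2: [PARSE:-, VALIDATE:P1(v=13,ok=F), TRANSFORM:-, EMIT:-] out:-; in:-
Tick 3: [PARSE:P2(v=3,ok=F), VALIDATE:-, TRANSFORM:P1(v=0,ok=F), EMIT:-] out:-; in:P2
Tick 4: [PARSE:P3(v=3,ok=F), VALIDATE:P2(v=3,ok=T), TRANSFORM:-, EMIT:P1(v=0,ok=F)] out:-; in:P3
Tick 5: [PARSE:-, VALIDATE:P3(v=3,ok=F), TRANSFORM:P2(v=15,ok=T), EMIT:-] out:P1(v=0); in:-
Tick 6: [PARSE:-, VALIDATE:-, TRANSFORM:P3(v=0,ok=F), EMIT:P2(v=15,ok=T)] out:-; in:-
Tick 7: [PARSE:P4(v=15,ok=F), VALIDATE:-, TRANSFORM:-, EMIT:P3(v=0,ok=F)] out:P2(v=15); in:P4
Tick 8: [PARSE:P5(v=12,ok=F), VALIDATE:P4(v=15,ok=T), TRANSFORM:-, EMIT:-] out:P3(v=0); in:P5
Emitted by tick 8: ['P1', 'P2', 'P3']

Answer: 3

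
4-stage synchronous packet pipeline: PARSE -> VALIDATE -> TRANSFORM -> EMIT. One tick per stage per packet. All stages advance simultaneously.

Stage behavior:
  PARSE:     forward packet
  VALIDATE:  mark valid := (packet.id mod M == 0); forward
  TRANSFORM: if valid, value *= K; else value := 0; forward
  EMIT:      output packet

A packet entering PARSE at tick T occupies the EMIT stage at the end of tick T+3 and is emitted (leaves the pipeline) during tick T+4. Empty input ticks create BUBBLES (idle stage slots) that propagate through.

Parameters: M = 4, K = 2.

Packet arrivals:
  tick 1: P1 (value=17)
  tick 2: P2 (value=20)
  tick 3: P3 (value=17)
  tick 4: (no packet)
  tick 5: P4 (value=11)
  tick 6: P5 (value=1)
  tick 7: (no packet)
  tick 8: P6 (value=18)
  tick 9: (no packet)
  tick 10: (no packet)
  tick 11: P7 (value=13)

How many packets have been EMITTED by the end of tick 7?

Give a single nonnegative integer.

Answer: 3

Derivation:
Tick 1: [PARSE:P1(v=17,ok=F), VALIDATE:-, TRANSFORM:-, EMIT:-] out:-; in:P1
Tick 2: [PARSE:P2(v=20,ok=F), VALIDATE:P1(v=17,ok=F), TRANSFORM:-, EMIT:-] out:-; in:P2
Tick 3: [PARSE:P3(v=17,ok=F), VALIDATE:P2(v=20,ok=F), TRANSFORM:P1(v=0,ok=F), EMIT:-] out:-; in:P3
Tick 4: [PARSE:-, VALIDATE:P3(v=17,ok=F), TRANSFORM:P2(v=0,ok=F), EMIT:P1(v=0,ok=F)] out:-; in:-
Tick 5: [PARSE:P4(v=11,ok=F), VALIDATE:-, TRANSFORM:P3(v=0,ok=F), EMIT:P2(v=0,ok=F)] out:P1(v=0); in:P4
Tick 6: [PARSE:P5(v=1,ok=F), VALIDATE:P4(v=11,ok=T), TRANSFORM:-, EMIT:P3(v=0,ok=F)] out:P2(v=0); in:P5
Tick 7: [PARSE:-, VALIDATE:P5(v=1,ok=F), TRANSFORM:P4(v=22,ok=T), EMIT:-] out:P3(v=0); in:-
Emitted by tick 7: ['P1', 'P2', 'P3']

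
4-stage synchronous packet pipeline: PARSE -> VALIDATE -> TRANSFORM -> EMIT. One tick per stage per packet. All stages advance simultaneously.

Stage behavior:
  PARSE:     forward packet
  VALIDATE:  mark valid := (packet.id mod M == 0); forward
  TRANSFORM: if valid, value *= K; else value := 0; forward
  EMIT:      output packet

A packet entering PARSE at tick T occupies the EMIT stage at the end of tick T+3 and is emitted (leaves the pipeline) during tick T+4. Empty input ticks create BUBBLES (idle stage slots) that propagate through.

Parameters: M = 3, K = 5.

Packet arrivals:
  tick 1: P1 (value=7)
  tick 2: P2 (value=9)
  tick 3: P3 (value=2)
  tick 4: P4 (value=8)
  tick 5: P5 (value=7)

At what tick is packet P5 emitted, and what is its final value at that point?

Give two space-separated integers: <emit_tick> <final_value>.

Answer: 9 0

Derivation:
Tick 1: [PARSE:P1(v=7,ok=F), VALIDATE:-, TRANSFORM:-, EMIT:-] out:-; in:P1
Tick 2: [PARSE:P2(v=9,ok=F), VALIDATE:P1(v=7,ok=F), TRANSFORM:-, EMIT:-] out:-; in:P2
Tick 3: [PARSE:P3(v=2,ok=F), VALIDATE:P2(v=9,ok=F), TRANSFORM:P1(v=0,ok=F), EMIT:-] out:-; in:P3
Tick 4: [PARSE:P4(v=8,ok=F), VALIDATE:P3(v=2,ok=T), TRANSFORM:P2(v=0,ok=F), EMIT:P1(v=0,ok=F)] out:-; in:P4
Tick 5: [PARSE:P5(v=7,ok=F), VALIDATE:P4(v=8,ok=F), TRANSFORM:P3(v=10,ok=T), EMIT:P2(v=0,ok=F)] out:P1(v=0); in:P5
Tick 6: [PARSE:-, VALIDATE:P5(v=7,ok=F), TRANSFORM:P4(v=0,ok=F), EMIT:P3(v=10,ok=T)] out:P2(v=0); in:-
Tick 7: [PARSE:-, VALIDATE:-, TRANSFORM:P5(v=0,ok=F), EMIT:P4(v=0,ok=F)] out:P3(v=10); in:-
Tick 8: [PARSE:-, VALIDATE:-, TRANSFORM:-, EMIT:P5(v=0,ok=F)] out:P4(v=0); in:-
Tick 9: [PARSE:-, VALIDATE:-, TRANSFORM:-, EMIT:-] out:P5(v=0); in:-
P5: arrives tick 5, valid=False (id=5, id%3=2), emit tick 9, final value 0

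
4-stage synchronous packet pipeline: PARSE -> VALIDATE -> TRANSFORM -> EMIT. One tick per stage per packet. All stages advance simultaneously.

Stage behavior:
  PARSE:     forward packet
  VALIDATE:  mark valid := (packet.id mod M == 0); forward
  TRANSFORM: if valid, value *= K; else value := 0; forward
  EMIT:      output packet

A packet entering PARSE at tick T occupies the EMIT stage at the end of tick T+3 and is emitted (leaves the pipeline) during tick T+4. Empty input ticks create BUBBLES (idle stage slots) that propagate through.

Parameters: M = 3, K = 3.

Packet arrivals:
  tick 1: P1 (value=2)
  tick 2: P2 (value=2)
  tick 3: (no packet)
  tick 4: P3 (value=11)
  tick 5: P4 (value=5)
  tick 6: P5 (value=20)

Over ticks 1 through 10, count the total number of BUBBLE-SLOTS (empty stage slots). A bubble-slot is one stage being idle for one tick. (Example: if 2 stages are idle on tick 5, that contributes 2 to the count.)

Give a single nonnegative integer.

Answer: 20

Derivation:
Tick 1: [PARSE:P1(v=2,ok=F), VALIDATE:-, TRANSFORM:-, EMIT:-] out:-; bubbles=3
Tick 2: [PARSE:P2(v=2,ok=F), VALIDATE:P1(v=2,ok=F), TRANSFORM:-, EMIT:-] out:-; bubbles=2
Tick 3: [PARSE:-, VALIDATE:P2(v=2,ok=F), TRANSFORM:P1(v=0,ok=F), EMIT:-] out:-; bubbles=2
Tick 4: [PARSE:P3(v=11,ok=F), VALIDATE:-, TRANSFORM:P2(v=0,ok=F), EMIT:P1(v=0,ok=F)] out:-; bubbles=1
Tick 5: [PARSE:P4(v=5,ok=F), VALIDATE:P3(v=11,ok=T), TRANSFORM:-, EMIT:P2(v=0,ok=F)] out:P1(v=0); bubbles=1
Tick 6: [PARSE:P5(v=20,ok=F), VALIDATE:P4(v=5,ok=F), TRANSFORM:P3(v=33,ok=T), EMIT:-] out:P2(v=0); bubbles=1
Tick 7: [PARSE:-, VALIDATE:P5(v=20,ok=F), TRANSFORM:P4(v=0,ok=F), EMIT:P3(v=33,ok=T)] out:-; bubbles=1
Tick 8: [PARSE:-, VALIDATE:-, TRANSFORM:P5(v=0,ok=F), EMIT:P4(v=0,ok=F)] out:P3(v=33); bubbles=2
Tick 9: [PARSE:-, VALIDATE:-, TRANSFORM:-, EMIT:P5(v=0,ok=F)] out:P4(v=0); bubbles=3
Tick 10: [PARSE:-, VALIDATE:-, TRANSFORM:-, EMIT:-] out:P5(v=0); bubbles=4
Total bubble-slots: 20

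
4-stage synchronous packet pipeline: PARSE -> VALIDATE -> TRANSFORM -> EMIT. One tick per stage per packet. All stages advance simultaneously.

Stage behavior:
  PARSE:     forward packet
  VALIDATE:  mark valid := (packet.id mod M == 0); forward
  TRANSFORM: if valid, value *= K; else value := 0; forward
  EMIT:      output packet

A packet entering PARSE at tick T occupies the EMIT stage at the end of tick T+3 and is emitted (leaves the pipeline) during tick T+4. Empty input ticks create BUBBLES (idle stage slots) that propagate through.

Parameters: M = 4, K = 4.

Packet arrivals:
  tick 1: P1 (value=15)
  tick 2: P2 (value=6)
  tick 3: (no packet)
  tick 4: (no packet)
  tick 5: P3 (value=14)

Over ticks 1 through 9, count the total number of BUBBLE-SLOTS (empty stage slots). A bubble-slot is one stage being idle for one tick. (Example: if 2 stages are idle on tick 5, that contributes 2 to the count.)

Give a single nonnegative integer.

Answer: 24

Derivation:
Tick 1: [PARSE:P1(v=15,ok=F), VALIDATE:-, TRANSFORM:-, EMIT:-] out:-; bubbles=3
Tick 2: [PARSE:P2(v=6,ok=F), VALIDATE:P1(v=15,ok=F), TRANSFORM:-, EMIT:-] out:-; bubbles=2
Tick 3: [PARSE:-, VALIDATE:P2(v=6,ok=F), TRANSFORM:P1(v=0,ok=F), EMIT:-] out:-; bubbles=2
Tick 4: [PARSE:-, VALIDATE:-, TRANSFORM:P2(v=0,ok=F), EMIT:P1(v=0,ok=F)] out:-; bubbles=2
Tick 5: [PARSE:P3(v=14,ok=F), VALIDATE:-, TRANSFORM:-, EMIT:P2(v=0,ok=F)] out:P1(v=0); bubbles=2
Tick 6: [PARSE:-, VALIDATE:P3(v=14,ok=F), TRANSFORM:-, EMIT:-] out:P2(v=0); bubbles=3
Tick 7: [PARSE:-, VALIDATE:-, TRANSFORM:P3(v=0,ok=F), EMIT:-] out:-; bubbles=3
Tick 8: [PARSE:-, VALIDATE:-, TRANSFORM:-, EMIT:P3(v=0,ok=F)] out:-; bubbles=3
Tick 9: [PARSE:-, VALIDATE:-, TRANSFORM:-, EMIT:-] out:P3(v=0); bubbles=4
Total bubble-slots: 24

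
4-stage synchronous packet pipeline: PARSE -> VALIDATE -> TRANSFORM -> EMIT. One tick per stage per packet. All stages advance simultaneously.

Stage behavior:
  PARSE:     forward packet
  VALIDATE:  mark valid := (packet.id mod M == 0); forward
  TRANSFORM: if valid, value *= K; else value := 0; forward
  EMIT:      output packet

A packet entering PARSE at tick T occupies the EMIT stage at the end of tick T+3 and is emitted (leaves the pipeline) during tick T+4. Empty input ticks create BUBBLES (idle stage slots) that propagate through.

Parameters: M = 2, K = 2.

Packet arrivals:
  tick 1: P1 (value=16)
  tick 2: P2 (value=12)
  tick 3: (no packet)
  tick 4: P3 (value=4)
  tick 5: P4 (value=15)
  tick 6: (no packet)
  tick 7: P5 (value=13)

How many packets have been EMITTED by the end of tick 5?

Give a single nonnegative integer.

Tick 1: [PARSE:P1(v=16,ok=F), VALIDATE:-, TRANSFORM:-, EMIT:-] out:-; in:P1
Tick 2: [PARSE:P2(v=12,ok=F), VALIDATE:P1(v=16,ok=F), TRANSFORM:-, EMIT:-] out:-; in:P2
Tick 3: [PARSE:-, VALIDATE:P2(v=12,ok=T), TRANSFORM:P1(v=0,ok=F), EMIT:-] out:-; in:-
Tick 4: [PARSE:P3(v=4,ok=F), VALIDATE:-, TRANSFORM:P2(v=24,ok=T), EMIT:P1(v=0,ok=F)] out:-; in:P3
Tick 5: [PARSE:P4(v=15,ok=F), VALIDATE:P3(v=4,ok=F), TRANSFORM:-, EMIT:P2(v=24,ok=T)] out:P1(v=0); in:P4
Emitted by tick 5: ['P1']

Answer: 1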